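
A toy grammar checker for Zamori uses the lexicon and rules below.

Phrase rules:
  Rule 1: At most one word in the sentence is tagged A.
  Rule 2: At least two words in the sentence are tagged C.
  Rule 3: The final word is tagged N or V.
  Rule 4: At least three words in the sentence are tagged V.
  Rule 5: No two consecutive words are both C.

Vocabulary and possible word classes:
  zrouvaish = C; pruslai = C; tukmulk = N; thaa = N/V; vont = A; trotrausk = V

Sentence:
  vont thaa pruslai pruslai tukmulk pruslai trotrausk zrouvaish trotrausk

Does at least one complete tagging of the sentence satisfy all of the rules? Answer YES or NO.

NO

Candidates per position — 1:vont {A}; 2:thaa {N,V}; 3:pruslai {C}; 4:pruslai {C}; 5:tukmulk {N}; 6:pruslai {C}; 7:trotrausk {V}; 8:zrouvaish {C}; 9:trotrausk {V}.
Rule 5 cannot be satisfied by any choice of tags from the lexicon.
So there is no consistent tagging.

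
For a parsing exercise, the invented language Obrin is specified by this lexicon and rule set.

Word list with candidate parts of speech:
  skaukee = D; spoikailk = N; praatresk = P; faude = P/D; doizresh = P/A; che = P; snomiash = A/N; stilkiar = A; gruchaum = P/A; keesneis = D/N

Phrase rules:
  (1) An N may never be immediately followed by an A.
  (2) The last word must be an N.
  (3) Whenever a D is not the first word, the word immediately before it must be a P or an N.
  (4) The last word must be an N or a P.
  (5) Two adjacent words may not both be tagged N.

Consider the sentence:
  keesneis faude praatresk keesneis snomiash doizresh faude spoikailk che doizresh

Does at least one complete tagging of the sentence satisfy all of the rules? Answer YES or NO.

NO

Candidates per position — 1:keesneis {D,N}; 2:faude {P,D}; 3:praatresk {P}; 4:keesneis {D,N}; 5:snomiash {A,N}; 6:doizresh {P,A}; 7:faude {P,D}; 8:spoikailk {N}; 9:che {P}; 10:doizresh {P,A}.
Rule 2 cannot be satisfied by any choice of tags from the lexicon.
So there is no consistent tagging.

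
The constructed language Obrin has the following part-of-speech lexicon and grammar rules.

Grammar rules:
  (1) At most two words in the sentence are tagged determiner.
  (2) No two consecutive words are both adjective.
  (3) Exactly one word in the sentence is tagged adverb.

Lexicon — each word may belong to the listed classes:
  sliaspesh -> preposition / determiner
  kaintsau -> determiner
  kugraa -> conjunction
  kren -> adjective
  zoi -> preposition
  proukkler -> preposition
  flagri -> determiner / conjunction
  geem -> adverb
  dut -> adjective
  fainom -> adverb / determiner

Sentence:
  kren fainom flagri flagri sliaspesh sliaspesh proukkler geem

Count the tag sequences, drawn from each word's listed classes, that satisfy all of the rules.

Candidates per position — 1:kren {adjective}; 2:fainom {adverb,determiner}; 3:flagri {determiner,conjunction}; 4:flagri {determiner,conjunction}; 5:sliaspesh {preposition,determiner}; 6:sliaspesh {preposition,determiner}; 7:proukkler {preposition}; 8:geem {adverb}.
There are 32 candidate sequences in total.
The sequences that satisfy every rule: adjective determiner determiner conjunction preposition preposition preposition adverb; adjective determiner conjunction determiner preposition preposition preposition adverb; adjective determiner conjunction conjunction preposition preposition preposition adverb; adjective determiner conjunction conjunction preposition determiner preposition adverb; adjective determiner conjunction conjunction determiner preposition preposition adverb.
Count = 5.

5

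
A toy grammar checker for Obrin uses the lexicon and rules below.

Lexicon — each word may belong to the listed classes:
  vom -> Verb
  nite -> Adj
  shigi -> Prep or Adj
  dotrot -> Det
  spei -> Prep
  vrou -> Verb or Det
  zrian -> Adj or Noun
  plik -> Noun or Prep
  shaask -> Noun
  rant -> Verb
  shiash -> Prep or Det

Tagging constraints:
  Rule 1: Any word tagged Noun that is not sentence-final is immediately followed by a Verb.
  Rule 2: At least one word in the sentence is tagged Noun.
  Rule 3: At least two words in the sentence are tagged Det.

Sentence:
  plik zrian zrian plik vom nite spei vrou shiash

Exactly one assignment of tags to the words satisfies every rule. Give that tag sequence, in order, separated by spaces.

Candidates per position — 1:plik {Noun,Prep}; 2:zrian {Adj,Noun}; 3:zrian {Adj,Noun}; 4:plik {Noun,Prep}; 5:vom {Verb}; 6:nite {Adj}; 7:spei {Prep}; 8:vrou {Verb,Det}; 9:shiash {Prep,Det}.
Word 1 cannot be Noun — rule 1 would then fail for every completion. It is Prep.
Word 2 cannot be Noun — rule 1 would then fail for every completion. It is Adj.
Word 3 cannot be Noun — rule 1 would then fail for every completion. It is Adj.
Word 4 cannot be Prep — rule 2 would then fail for every completion. It is Noun.
Word 8 cannot be Verb — rule 3 would then fail for every completion. It is Det.
Word 9 cannot be Prep — rule 3 would then fail for every completion. It is Det.
So the tagging must be: Prep Adj Adj Noun Verb Adj Prep Det Det.
Check: rule 1 holds; rule 2 holds; rule 3 holds.

Prep Adj Adj Noun Verb Adj Prep Det Det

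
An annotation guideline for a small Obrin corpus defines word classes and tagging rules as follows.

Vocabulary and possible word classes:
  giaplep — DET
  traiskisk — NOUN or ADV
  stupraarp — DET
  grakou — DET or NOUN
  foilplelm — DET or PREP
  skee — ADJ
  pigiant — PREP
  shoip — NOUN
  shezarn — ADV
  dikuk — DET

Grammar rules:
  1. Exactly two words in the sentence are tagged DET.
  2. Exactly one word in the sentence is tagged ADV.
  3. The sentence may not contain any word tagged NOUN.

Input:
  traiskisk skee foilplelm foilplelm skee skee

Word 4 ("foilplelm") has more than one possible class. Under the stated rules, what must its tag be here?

DET

Candidates per position — 1:traiskisk {NOUN,ADV}; 2:skee {ADJ}; 3:foilplelm {DET,PREP}; 4:foilplelm {DET,PREP}; 5:skee {ADJ}; 6:skee {ADJ}.
Position 1: tagging it NOUN would leave rule 2 unsatisfiable, so it must be ADV.
Position 3: tagging it PREP would leave rule 1 unsatisfiable, so it must be DET.
Position 4: tagging it PREP would leave rule 1 unsatisfiable, so it must be DET.
The only consistent sequence is: ADV ADJ DET DET ADJ ADJ.
Check: rule 1 ✓; rule 2 ✓; rule 3 ✓.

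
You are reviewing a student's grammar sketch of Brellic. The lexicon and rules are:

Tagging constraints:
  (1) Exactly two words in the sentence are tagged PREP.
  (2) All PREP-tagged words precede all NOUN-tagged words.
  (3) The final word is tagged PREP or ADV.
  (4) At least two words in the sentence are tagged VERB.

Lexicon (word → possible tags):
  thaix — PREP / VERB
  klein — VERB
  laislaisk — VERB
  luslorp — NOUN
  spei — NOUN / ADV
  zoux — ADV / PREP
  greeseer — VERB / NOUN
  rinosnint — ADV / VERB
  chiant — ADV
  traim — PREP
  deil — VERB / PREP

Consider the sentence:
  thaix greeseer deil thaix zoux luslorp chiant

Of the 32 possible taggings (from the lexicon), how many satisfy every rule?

Candidates per position — 1:thaix {PREP,VERB}; 2:greeseer {VERB,NOUN}; 3:deil {VERB,PREP}; 4:thaix {PREP,VERB}; 5:zoux {ADV,PREP}; 6:luslorp {NOUN}; 7:chiant {ADV}.
There are 32 candidate sequences in total.
Checking each against the rules leaves 6 sequences.
Count = 6.

6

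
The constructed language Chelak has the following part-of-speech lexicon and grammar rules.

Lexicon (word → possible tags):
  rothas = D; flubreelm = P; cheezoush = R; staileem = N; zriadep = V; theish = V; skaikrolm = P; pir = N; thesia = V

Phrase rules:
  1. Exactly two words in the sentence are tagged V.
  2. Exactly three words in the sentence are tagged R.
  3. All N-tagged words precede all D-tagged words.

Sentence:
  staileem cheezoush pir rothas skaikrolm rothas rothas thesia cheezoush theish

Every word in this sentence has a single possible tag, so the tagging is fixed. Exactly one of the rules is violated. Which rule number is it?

2

Fixed tagging: N R N D P D D V R V.
Rule check: R1 ok, R2 fails, R3 ok.
Only rule 2 fails.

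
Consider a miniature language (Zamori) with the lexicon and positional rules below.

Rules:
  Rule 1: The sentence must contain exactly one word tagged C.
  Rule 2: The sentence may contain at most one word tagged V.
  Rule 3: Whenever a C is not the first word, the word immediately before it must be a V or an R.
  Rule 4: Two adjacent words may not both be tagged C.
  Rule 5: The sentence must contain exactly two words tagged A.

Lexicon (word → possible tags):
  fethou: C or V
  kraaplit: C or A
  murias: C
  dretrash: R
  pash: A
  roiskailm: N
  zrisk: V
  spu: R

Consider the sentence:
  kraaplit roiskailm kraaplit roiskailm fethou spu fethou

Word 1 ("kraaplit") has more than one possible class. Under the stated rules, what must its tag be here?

Candidates per position — 1:kraaplit {C,A}; 2:roiskailm {N}; 3:kraaplit {C,A}; 4:roiskailm {N}; 5:fethou {C,V}; 6:spu {R}; 7:fethou {C,V}.
At position 1, choosing C makes rule 5 impossible to satisfy; hence A.
At position 3, choosing C makes rule 3 impossible to satisfy; hence A.
At position 5, choosing C makes rule 3 impossible to satisfy; hence V.
At position 7, choosing V makes rule 1 impossible to satisfy; hence C.
The only consistent sequence is: A N A N V R C.
Check: rule 1 ✓; rule 2 ✓; rule 3 ✓; rule 4 ✓; rule 5 ✓.

A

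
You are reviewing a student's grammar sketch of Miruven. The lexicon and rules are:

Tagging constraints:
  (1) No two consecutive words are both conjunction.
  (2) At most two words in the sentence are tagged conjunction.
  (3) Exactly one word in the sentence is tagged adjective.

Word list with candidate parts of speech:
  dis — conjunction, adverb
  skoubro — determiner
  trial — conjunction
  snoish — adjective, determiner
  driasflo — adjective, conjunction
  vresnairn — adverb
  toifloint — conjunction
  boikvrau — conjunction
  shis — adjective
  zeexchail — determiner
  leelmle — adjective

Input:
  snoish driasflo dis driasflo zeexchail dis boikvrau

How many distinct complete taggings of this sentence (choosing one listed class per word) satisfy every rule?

2

Candidates per position — 1:snoish {adjective,determiner}; 2:driasflo {adjective,conjunction}; 3:dis {conjunction,adverb}; 4:driasflo {adjective,conjunction}; 5:zeexchail {determiner}; 6:dis {conjunction,adverb}; 7:boikvrau {conjunction}.
There are 32 candidate sequences in total.
The sequences that satisfy every rule: determiner adjective adverb conjunction determiner adverb conjunction; determiner conjunction adverb adjective determiner adverb conjunction.
Count = 2.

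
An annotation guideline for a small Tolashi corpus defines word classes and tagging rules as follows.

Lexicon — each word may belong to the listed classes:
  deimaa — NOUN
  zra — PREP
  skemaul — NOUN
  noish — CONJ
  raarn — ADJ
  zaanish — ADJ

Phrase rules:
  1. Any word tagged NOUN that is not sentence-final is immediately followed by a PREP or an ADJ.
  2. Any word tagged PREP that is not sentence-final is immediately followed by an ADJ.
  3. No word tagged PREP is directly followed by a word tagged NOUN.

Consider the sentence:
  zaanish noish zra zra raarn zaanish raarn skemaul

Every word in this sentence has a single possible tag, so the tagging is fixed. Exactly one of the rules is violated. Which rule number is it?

2

Fixed tagging: ADJ CONJ PREP PREP ADJ ADJ ADJ NOUN.
Checking each rule: R1 pass, R2 fail, R3 pass.
Only rule 2 fails.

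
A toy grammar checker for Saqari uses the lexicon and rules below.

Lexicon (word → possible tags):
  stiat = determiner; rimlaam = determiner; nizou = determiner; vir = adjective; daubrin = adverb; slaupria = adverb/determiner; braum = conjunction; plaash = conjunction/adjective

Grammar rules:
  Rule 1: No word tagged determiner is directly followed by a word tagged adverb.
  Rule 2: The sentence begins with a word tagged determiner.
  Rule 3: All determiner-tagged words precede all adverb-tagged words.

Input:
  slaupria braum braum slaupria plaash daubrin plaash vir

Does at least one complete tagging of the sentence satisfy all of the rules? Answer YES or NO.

YES

Candidates per position — 1:slaupria {adverb,determiner}; 2:braum {conjunction}; 3:braum {conjunction}; 4:slaupria {adverb,determiner}; 5:plaash {conjunction,adjective}; 6:daubrin {adverb}; 7:plaash {conjunction,adjective}; 8:vir {adjective}.
One satisfying assignment: determiner conjunction conjunction adverb conjunction adverb conjunction adjective.
Check: rule 1 ✓; rule 2 ✓; rule 3 ✓.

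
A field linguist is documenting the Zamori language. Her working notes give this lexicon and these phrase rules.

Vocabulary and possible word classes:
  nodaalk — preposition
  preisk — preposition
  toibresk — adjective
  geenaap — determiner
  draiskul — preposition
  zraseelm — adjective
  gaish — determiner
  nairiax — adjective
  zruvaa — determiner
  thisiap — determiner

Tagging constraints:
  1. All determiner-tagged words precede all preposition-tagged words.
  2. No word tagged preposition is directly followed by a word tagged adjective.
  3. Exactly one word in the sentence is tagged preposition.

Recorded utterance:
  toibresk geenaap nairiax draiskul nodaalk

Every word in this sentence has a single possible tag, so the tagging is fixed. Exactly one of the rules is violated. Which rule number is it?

3

Fixed tagging: adjective determiner adjective preposition preposition.
Applying the rules: R1 pass, R2 pass, R3 fail.
Only rule 3 fails.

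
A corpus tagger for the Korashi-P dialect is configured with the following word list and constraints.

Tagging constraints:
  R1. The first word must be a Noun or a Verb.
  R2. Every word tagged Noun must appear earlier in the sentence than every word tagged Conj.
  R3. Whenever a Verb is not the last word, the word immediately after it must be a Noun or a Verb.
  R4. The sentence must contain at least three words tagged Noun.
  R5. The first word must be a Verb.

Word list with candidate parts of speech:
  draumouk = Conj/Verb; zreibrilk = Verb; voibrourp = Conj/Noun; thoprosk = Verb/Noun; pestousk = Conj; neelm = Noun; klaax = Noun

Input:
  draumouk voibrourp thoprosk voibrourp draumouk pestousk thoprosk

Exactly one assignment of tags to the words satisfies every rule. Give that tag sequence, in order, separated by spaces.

Candidates per position — 1:draumouk {Conj,Verb}; 2:voibrourp {Conj,Noun}; 3:thoprosk {Verb,Noun}; 4:voibrourp {Conj,Noun}; 5:draumouk {Conj,Verb}; 6:pestousk {Conj}; 7:thoprosk {Verb,Noun}.
Word 1 cannot be Conj — rule 1 would then fail for every completion. It is Verb.
Word 2 cannot be Conj — rule 3 would then fail for every completion. It is Noun.
Word 5 cannot be Verb — rule 3 would then fail for every completion. It is Conj.
Word 7 cannot be Noun — rule 2 would then fail for every completion. It is Verb.
Word 3 cannot be Verb — rule 4 would then fail for every completion. It is Noun.
Word 4 cannot be Conj — rule 4 would then fail for every completion. It is Noun.
The unique satisfying tagging is: Verb Noun Noun Noun Conj Conj Verb.
Verifying each rule — rule 1 satisfied; rule 2 satisfied; rule 3 satisfied; rule 4 satisfied; rule 5 satisfied.

Verb Noun Noun Noun Conj Conj Verb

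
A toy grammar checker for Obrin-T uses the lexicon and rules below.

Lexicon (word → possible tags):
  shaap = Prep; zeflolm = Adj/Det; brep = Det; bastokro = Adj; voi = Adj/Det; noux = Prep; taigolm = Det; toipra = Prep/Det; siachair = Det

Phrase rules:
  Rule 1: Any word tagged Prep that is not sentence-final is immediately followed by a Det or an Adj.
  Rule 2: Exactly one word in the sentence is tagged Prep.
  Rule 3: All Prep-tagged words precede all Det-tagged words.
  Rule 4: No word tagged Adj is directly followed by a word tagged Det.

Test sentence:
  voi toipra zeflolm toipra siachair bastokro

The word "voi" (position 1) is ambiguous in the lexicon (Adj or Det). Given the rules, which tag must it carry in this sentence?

Adj

Candidates per position — 1:voi {Adj,Det}; 2:toipra {Prep,Det}; 3:zeflolm {Adj,Det}; 4:toipra {Prep,Det}; 5:siachair {Det}; 6:bastokro {Adj}.
Position 1: the remaining choice is settled jointly with positions 2, 3, 4 — only Adj at position 1 is part of a tagging that satisfies every rule.
The only consistent sequence is: Adj Prep Det Det Det Adj.
Rule-by-rule: rule 1 holds; rule 2 holds; rule 3 holds; rule 4 holds.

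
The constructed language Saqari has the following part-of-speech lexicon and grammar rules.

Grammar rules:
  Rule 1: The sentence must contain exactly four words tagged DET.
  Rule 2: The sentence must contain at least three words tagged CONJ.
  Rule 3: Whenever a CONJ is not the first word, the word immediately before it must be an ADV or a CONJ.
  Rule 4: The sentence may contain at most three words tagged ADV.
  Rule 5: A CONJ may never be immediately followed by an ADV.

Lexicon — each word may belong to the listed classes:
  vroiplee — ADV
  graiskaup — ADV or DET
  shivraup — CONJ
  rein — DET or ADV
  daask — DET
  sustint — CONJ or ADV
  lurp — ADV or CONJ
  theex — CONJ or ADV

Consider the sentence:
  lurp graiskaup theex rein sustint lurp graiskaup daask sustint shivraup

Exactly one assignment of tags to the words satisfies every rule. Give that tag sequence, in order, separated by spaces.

CONJ DET ADV DET ADV CONJ DET DET ADV CONJ

Candidates per position — 1:lurp {ADV,CONJ}; 2:graiskaup {ADV,DET}; 3:theex {CONJ,ADV}; 4:rein {DET,ADV}; 5:sustint {CONJ,ADV}; 6:lurp {ADV,CONJ}; 7:graiskaup {ADV,DET}; 8:daask {DET}; 9:sustint {CONJ,ADV}; 10:shivraup {CONJ}.
If word 2 were ADV, no tagging could satisfy rule 1; so word 2 is DET.
If word 3 were CONJ, no tagging could satisfy rule 3; so word 3 is ADV.
If word 4 were ADV, no tagging could satisfy rule 1; so word 4 is DET.
If word 5 were CONJ, no tagging could satisfy rule 3; so word 5 is ADV.
If word 7 were ADV, no tagging could satisfy rule 1; so word 7 is DET.
If word 9 were CONJ, no tagging could satisfy rule 3; so word 9 is ADV.
If word 1 were ADV, no tagging could satisfy rule 2; so word 1 is CONJ.
If word 6 were ADV, no tagging could satisfy rule 2; so word 6 is CONJ.
That leaves exactly one tagging: CONJ DET ADV DET ADV CONJ DET DET ADV CONJ.
Rule-by-rule: rule 1 ok; rule 2 ok; rule 3 ok; rule 4 ok; rule 5 ok.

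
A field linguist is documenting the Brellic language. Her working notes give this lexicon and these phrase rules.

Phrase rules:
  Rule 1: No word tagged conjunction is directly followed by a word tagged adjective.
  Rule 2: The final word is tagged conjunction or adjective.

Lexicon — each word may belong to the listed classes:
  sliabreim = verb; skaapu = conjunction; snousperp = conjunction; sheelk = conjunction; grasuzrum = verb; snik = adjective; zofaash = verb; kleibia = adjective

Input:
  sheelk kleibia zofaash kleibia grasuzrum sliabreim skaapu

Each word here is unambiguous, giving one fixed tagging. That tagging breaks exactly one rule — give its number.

Fixed tagging: conjunction adjective verb adjective verb verb conjunction.
Applying the rules: R1 ✗, R2 ✓.
Only rule 1 fails.

1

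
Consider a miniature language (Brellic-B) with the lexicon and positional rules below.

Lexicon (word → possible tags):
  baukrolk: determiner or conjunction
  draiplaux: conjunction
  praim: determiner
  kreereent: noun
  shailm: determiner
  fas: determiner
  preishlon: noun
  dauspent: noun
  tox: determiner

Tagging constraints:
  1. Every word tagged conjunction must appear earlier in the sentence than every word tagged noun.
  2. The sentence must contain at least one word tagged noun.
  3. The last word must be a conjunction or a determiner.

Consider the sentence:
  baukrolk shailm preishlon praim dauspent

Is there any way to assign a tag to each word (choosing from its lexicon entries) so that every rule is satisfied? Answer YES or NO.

Candidates per position — 1:baukrolk {determiner,conjunction}; 2:shailm {determiner}; 3:preishlon {noun}; 4:praim {determiner}; 5:dauspent {noun}.
Rule 3 cannot be satisfied by any choice of tags from the lexicon.
So there is no consistent tagging.

NO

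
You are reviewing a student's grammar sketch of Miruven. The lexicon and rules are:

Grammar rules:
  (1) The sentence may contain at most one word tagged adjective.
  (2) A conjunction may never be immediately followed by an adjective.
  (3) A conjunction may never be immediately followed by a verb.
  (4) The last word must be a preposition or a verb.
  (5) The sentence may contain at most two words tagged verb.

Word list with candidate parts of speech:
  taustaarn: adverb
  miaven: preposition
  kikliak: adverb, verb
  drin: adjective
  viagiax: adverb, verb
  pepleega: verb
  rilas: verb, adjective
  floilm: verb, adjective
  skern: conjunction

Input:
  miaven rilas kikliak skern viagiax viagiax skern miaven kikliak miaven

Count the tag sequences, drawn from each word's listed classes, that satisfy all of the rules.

Candidates per position — 1:miaven {preposition}; 2:rilas {verb,adjective}; 3:kikliak {adverb,verb}; 4:skern {conjunction}; 5:viagiax {adverb,verb}; 6:viagiax {adverb,verb}; 7:skern {conjunction}; 8:miaven {preposition}; 9:kikliak {adverb,verb}; 10:miaven {preposition}.
There are 32 candidate sequences in total.
Checking each against the rules leaves 11 sequences.
Count = 11.

11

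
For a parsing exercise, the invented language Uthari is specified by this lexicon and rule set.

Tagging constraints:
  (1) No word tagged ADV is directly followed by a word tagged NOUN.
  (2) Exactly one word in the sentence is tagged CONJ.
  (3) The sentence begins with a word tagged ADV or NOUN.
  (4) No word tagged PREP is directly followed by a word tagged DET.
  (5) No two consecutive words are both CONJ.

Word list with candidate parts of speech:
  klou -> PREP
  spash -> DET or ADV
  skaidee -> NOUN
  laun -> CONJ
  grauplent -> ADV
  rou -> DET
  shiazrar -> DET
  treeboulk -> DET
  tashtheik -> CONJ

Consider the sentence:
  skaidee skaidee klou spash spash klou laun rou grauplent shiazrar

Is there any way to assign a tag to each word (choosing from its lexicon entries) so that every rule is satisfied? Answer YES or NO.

Candidates per position — 1:skaidee {NOUN}; 2:skaidee {NOUN}; 3:klou {PREP}; 4:spash {DET,ADV}; 5:spash {DET,ADV}; 6:klou {PREP}; 7:laun {CONJ}; 8:rou {DET}; 9:grauplent {ADV}; 10:shiazrar {DET}.
One satisfying assignment: NOUN NOUN PREP ADV ADV PREP CONJ DET ADV DET.
Check: rule 1 satisfied; rule 2 satisfied; rule 3 satisfied; rule 4 satisfied; rule 5 satisfied.

YES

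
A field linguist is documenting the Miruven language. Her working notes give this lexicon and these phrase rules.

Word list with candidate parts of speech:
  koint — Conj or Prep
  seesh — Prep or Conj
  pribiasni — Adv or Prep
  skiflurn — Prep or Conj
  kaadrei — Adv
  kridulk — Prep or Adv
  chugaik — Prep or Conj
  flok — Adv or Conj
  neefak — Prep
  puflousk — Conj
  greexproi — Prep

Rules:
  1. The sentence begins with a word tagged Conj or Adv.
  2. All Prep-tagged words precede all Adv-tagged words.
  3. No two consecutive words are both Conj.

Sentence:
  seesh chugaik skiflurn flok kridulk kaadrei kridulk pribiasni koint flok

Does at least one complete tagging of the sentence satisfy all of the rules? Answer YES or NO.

YES

Candidates per position — 1:seesh {Prep,Conj}; 2:chugaik {Prep,Conj}; 3:skiflurn {Prep,Conj}; 4:flok {Adv,Conj}; 5:kridulk {Prep,Adv}; 6:kaadrei {Adv}; 7:kridulk {Prep,Adv}; 8:pribiasni {Adv,Prep}; 9:koint {Conj,Prep}; 10:flok {Adv,Conj}.
One satisfying assignment: Conj Prep Prep Conj Adv Adv Adv Adv Conj Adv.
Verifying each rule — rule 1 satisfied; rule 2 satisfied; rule 3 satisfied.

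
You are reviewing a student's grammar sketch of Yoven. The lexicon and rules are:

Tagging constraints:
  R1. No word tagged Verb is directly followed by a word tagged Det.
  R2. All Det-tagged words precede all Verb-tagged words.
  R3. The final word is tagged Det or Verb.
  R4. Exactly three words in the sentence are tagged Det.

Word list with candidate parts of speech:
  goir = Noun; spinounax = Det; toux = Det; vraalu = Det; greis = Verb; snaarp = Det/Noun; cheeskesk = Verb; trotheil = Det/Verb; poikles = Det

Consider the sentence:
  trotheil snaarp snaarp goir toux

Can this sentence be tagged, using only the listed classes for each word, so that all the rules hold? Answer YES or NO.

Candidates per position — 1:trotheil {Det,Verb}; 2:snaarp {Det,Noun}; 3:snaarp {Det,Noun}; 4:goir {Noun}; 5:toux {Det}.
One satisfying assignment: Det Noun Det Noun Det.
Checking: rule 1 ✓; rule 2 ✓; rule 3 ✓; rule 4 ✓.

YES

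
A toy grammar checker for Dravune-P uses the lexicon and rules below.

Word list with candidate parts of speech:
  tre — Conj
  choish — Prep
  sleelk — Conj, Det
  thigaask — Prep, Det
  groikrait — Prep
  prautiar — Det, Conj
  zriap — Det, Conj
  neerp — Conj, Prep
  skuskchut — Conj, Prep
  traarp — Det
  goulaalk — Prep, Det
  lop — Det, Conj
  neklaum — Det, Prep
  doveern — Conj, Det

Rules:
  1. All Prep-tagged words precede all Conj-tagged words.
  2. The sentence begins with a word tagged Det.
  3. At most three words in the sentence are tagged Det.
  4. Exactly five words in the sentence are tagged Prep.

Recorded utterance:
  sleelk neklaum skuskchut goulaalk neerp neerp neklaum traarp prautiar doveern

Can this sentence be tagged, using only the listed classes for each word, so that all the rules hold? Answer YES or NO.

Candidates per position — 1:sleelk {Conj,Det}; 2:neklaum {Det,Prep}; 3:skuskchut {Conj,Prep}; 4:goulaalk {Prep,Det}; 5:neerp {Conj,Prep}; 6:neerp {Conj,Prep}; 7:neklaum {Det,Prep}; 8:traarp {Det}; 9:prautiar {Det,Conj}; 10:doveern {Conj,Det}.
One satisfying assignment: Det Det Prep Prep Prep Prep Prep Det Conj Conj.
Rule-by-rule: rule 1 ok; rule 2 ok; rule 3 ok; rule 4 ok.

YES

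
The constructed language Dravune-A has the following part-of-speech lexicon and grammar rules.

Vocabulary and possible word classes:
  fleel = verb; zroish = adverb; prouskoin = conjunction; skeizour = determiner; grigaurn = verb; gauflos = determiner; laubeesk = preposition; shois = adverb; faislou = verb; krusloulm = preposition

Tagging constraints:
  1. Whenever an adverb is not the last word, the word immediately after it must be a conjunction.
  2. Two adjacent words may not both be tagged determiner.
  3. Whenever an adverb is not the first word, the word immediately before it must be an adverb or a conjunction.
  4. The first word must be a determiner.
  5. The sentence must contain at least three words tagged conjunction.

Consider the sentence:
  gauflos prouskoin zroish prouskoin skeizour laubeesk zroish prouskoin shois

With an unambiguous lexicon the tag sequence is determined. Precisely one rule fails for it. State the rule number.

3

Fixed tagging: determiner conjunction adverb conjunction determiner preposition adverb conjunction adverb.
Applying the rules: R1 pass, R2 pass, R3 fail, R4 pass, R5 pass.
Only rule 3 fails.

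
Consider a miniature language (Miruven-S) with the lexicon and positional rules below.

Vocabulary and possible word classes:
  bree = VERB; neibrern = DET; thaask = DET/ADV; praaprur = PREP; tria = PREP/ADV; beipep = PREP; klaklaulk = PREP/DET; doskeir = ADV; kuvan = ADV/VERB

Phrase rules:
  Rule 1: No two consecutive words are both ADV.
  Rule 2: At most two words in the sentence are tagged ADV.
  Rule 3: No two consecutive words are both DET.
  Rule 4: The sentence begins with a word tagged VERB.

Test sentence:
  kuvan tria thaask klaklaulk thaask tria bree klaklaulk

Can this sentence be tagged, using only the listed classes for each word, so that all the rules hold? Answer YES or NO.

YES

Candidates per position — 1:kuvan {ADV,VERB}; 2:tria {PREP,ADV}; 3:thaask {DET,ADV}; 4:klaklaulk {PREP,DET}; 5:thaask {DET,ADV}; 6:tria {PREP,ADV}; 7:bree {VERB}; 8:klaklaulk {PREP,DET}.
One satisfying assignment: VERB PREP ADV DET ADV PREP VERB PREP.
Check: rule 1 holds; rule 2 holds; rule 3 holds; rule 4 holds.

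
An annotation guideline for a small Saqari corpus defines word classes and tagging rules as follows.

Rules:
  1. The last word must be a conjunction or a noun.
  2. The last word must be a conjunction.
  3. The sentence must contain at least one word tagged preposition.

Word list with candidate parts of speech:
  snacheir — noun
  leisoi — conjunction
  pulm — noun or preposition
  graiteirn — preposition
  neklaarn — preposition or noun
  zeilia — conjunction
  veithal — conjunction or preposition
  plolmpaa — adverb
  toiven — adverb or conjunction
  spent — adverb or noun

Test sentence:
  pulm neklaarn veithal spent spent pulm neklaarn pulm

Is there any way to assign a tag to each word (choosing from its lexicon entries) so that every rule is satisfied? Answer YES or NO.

NO

Candidates per position — 1:pulm {noun,preposition}; 2:neklaarn {preposition,noun}; 3:veithal {conjunction,preposition}; 4:spent {adverb,noun}; 5:spent {adverb,noun}; 6:pulm {noun,preposition}; 7:neklaarn {preposition,noun}; 8:pulm {noun,preposition}.
Rule 2 cannot be satisfied by any choice of tags from the lexicon.
So there is no consistent tagging.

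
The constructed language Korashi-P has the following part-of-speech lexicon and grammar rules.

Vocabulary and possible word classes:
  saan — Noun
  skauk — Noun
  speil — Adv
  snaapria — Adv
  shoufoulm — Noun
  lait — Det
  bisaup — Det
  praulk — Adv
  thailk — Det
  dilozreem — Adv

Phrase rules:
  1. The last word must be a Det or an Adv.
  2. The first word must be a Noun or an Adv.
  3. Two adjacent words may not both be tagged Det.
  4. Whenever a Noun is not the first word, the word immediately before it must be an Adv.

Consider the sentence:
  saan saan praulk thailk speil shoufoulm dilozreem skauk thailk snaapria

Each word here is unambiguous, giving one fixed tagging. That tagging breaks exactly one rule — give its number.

Fixed tagging: Noun Noun Adv Det Adv Noun Adv Noun Det Adv.
Rule check: R1 ✓, R2 ✓, R3 ✓, R4 ✗.
Only rule 4 fails.

4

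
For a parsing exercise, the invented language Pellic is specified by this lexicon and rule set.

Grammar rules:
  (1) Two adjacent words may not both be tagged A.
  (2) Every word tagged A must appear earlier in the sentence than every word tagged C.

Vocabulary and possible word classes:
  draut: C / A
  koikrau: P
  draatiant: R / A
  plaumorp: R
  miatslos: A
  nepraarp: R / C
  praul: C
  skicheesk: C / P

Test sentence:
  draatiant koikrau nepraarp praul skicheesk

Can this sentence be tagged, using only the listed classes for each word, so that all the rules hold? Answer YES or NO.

Candidates per position — 1:draatiant {R,A}; 2:koikrau {P}; 3:nepraarp {R,C}; 4:praul {C}; 5:skicheesk {C,P}.
One satisfying assignment: R P C C C.
Rule-by-rule: rule 1 ✓; rule 2 ✓.

YES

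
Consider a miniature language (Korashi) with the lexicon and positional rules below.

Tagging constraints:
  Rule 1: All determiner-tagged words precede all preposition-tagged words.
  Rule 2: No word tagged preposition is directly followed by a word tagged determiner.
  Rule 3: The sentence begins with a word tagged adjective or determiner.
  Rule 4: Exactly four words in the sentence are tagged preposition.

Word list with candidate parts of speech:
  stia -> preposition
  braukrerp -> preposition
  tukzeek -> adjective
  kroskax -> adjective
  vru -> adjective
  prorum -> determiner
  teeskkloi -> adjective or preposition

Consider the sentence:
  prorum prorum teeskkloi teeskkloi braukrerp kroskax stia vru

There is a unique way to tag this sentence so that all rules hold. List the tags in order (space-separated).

Candidates per position — 1:prorum {determiner}; 2:prorum {determiner}; 3:teeskkloi {adjective,preposition}; 4:teeskkloi {adjective,preposition}; 5:braukrerp {preposition}; 6:kroskax {adjective}; 7:stia {preposition}; 8:vru {adjective}.
Position 3: adjective is ruled out by rule 4; that leaves preposition.
Position 4: adjective is ruled out by rule 4; that leaves preposition.
The unique satisfying tagging is: determiner determiner preposition preposition preposition adjective preposition adjective.
Check: rule 1 satisfied; rule 2 satisfied; rule 3 satisfied; rule 4 satisfied.

determiner determiner preposition preposition preposition adjective preposition adjective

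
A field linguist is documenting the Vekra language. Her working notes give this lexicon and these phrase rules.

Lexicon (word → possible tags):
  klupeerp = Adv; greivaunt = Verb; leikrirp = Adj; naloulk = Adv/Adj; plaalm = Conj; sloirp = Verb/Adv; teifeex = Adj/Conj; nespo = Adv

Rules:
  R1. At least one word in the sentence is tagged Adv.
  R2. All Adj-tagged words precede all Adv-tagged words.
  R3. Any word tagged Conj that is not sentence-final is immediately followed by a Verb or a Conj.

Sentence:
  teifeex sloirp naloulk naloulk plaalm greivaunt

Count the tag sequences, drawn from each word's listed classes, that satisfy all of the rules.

Candidates per position — 1:teifeex {Adj,Conj}; 2:sloirp {Verb,Adv}; 3:naloulk {Adv,Adj}; 4:naloulk {Adv,Adj}; 5:plaalm {Conj}; 6:greivaunt {Verb}.
There are 16 candidate sequences in total.
The sequences that satisfy every rule: Adj Verb Adv Adv Conj Verb; Adj Verb Adj Adv Conj Verb; Adj Adv Adv Adv Conj Verb; Conj Verb Adv Adv Conj Verb; Conj Verb Adj Adv Conj Verb.
Count = 5.

5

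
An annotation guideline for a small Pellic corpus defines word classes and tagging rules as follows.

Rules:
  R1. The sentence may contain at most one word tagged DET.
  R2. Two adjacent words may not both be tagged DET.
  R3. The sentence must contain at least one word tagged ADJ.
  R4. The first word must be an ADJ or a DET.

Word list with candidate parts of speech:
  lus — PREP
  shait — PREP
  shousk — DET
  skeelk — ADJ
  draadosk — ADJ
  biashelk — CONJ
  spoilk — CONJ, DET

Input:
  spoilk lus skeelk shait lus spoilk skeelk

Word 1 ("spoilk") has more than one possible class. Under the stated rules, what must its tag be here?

Candidates per position — 1:spoilk {CONJ,DET}; 2:lus {PREP}; 3:skeelk {ADJ}; 4:shait {PREP}; 5:lus {PREP}; 6:spoilk {CONJ,DET}; 7:skeelk {ADJ}.
Word 1 cannot be CONJ — rule 4 would then fail for every completion. It is DET.
Word 6 cannot be DET — rule 1 would then fail for every completion. It is CONJ.
So the tagging must be: DET PREP ADJ PREP PREP CONJ ADJ.
Verifying each rule — rule 1 satisfied; rule 2 satisfied; rule 3 satisfied; rule 4 satisfied.

DET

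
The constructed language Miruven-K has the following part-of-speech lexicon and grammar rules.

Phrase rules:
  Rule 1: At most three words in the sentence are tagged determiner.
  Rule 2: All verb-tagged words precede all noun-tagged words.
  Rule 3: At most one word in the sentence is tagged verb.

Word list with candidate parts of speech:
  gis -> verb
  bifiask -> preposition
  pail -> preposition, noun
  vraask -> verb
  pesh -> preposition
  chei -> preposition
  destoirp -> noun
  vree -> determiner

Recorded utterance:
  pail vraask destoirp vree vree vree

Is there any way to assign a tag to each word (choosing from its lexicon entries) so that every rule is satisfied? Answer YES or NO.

YES

Candidates per position — 1:pail {preposition,noun}; 2:vraask {verb}; 3:destoirp {noun}; 4:vree {determiner}; 5:vree {determiner}; 6:vree {determiner}.
One satisfying assignment: preposition verb noun determiner determiner determiner.
Check: rule 1 ✓; rule 2 ✓; rule 3 ✓.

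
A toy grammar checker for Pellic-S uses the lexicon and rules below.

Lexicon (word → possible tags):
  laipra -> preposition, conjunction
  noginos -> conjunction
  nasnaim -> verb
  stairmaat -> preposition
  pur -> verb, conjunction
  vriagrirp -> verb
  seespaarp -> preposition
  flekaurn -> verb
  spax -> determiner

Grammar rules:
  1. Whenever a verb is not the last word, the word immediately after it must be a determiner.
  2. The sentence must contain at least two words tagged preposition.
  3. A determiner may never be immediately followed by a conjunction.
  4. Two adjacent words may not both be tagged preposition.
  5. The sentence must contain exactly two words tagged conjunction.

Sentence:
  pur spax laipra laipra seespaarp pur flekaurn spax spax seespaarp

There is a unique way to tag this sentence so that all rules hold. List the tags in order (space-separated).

verb determiner preposition conjunction preposition conjunction verb determiner determiner preposition

Candidates per position — 1:pur {verb,conjunction}; 2:spax {determiner}; 3:laipra {preposition,conjunction}; 4:laipra {preposition,conjunction}; 5:seespaarp {preposition}; 6:pur {verb,conjunction}; 7:flekaurn {verb}; 8:spax {determiner}; 9:spax {determiner}; 10:seespaarp {preposition}.
Position 3: tagging it conjunction would leave rule 3 unsatisfiable, so it must be preposition.
Position 4: tagging it preposition would leave rule 4 unsatisfiable, so it must be conjunction.
Position 6: tagging it verb would leave rule 1 unsatisfiable, so it must be conjunction.
Position 1: tagging it conjunction would leave rule 5 unsatisfiable, so it must be verb.
The unique satisfying tagging is: verb determiner preposition conjunction preposition conjunction verb determiner determiner preposition.
Check: rule 1 holds; rule 2 holds; rule 3 holds; rule 4 holds; rule 5 holds.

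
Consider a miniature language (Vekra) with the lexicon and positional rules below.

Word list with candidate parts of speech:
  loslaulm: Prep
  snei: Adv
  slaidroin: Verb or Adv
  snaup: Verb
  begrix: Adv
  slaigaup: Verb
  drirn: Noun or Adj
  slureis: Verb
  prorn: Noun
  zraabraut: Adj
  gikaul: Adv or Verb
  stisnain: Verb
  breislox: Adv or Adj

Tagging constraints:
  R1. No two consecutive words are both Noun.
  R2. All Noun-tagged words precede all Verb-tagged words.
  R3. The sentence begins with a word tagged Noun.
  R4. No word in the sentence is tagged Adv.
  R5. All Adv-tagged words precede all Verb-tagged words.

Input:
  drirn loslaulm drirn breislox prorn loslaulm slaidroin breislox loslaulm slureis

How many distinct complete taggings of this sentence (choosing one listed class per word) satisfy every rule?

2

Candidates per position — 1:drirn {Noun,Adj}; 2:loslaulm {Prep}; 3:drirn {Noun,Adj}; 4:breislox {Adv,Adj}; 5:prorn {Noun}; 6:loslaulm {Prep}; 7:slaidroin {Verb,Adv}; 8:breislox {Adv,Adj}; 9:loslaulm {Prep}; 10:slureis {Verb}.
There are 32 candidate sequences in total.
The sequences that satisfy every rule: Noun Prep Noun Adj Noun Prep Verb Adj Prep Verb; Noun Prep Adj Adj Noun Prep Verb Adj Prep Verb.
Count = 2.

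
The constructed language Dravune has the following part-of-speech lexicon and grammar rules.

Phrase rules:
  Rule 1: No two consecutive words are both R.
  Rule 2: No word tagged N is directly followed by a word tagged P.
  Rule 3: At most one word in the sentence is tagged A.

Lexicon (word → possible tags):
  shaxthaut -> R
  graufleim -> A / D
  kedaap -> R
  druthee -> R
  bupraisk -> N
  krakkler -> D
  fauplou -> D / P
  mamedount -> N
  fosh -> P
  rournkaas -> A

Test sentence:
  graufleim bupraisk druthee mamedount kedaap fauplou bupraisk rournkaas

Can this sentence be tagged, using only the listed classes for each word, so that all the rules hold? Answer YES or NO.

YES

Candidates per position — 1:graufleim {A,D}; 2:bupraisk {N}; 3:druthee {R}; 4:mamedount {N}; 5:kedaap {R}; 6:fauplou {D,P}; 7:bupraisk {N}; 8:rournkaas {A}.
One satisfying assignment: D N R N R D N A.
Checking: rule 1 ✓; rule 2 ✓; rule 3 ✓.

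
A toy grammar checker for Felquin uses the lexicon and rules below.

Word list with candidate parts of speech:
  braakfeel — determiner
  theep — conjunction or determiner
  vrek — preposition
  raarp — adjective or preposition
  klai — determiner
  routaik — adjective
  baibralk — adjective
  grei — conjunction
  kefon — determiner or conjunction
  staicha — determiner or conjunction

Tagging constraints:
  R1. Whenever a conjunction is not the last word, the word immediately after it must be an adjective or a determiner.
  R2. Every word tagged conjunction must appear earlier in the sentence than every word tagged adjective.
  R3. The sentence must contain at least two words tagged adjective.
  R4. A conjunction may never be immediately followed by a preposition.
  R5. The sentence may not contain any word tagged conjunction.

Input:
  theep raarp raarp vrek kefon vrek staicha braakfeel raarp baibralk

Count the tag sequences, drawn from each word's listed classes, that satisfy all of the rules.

7

Candidates per position — 1:theep {conjunction,determiner}; 2:raarp {adjective,preposition}; 3:raarp {adjective,preposition}; 4:vrek {preposition}; 5:kefon {determiner,conjunction}; 6:vrek {preposition}; 7:staicha {determiner,conjunction}; 8:braakfeel {determiner}; 9:raarp {adjective,preposition}; 10:baibralk {adjective}.
There are 64 candidate sequences in total.
Checking each against the rules leaves 7 sequences.
Count = 7.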